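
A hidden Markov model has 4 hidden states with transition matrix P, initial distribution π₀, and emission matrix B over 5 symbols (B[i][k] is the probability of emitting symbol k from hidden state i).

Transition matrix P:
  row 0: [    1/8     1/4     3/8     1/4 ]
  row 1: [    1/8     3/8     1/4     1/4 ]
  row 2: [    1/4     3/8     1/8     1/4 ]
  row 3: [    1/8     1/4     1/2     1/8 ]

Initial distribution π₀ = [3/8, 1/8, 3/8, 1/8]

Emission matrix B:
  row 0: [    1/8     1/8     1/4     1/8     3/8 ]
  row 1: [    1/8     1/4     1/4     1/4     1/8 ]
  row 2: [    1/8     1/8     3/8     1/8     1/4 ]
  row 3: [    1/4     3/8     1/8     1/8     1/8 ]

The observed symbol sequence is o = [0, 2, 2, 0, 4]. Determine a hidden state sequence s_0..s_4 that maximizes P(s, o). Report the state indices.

path = [0, 2, 1, 3, 2]

t=0: δ = [4.688e-02, 1.562e-02, 4.688e-02, 3.125e-02]  (obs o_0=0)
t=1: δ = [2.930e-03, 4.395e-03, 6.592e-03, 1.465e-03]  ψ = [2, 2, 0, 0]  (obs o_1=2)
t=2: δ = [4.120e-04, 6.180e-04, 4.120e-04, 2.060e-04]  ψ = [2, 2, 0, 2]  (obs o_2=2)
t=3: δ = [1.287e-05, 2.897e-05, 1.931e-05, 3.862e-05]  ψ = [2, 1, 0, 1]  (obs o_3=0)
t=4: δ = [1.810e-06, 1.358e-06, 4.828e-06, 9.052e-07]  ψ = [2, 1, 3, 1]  (obs o_4=4)
backtrack: best end state = 2; path = [0, 2, 1, 3, 2]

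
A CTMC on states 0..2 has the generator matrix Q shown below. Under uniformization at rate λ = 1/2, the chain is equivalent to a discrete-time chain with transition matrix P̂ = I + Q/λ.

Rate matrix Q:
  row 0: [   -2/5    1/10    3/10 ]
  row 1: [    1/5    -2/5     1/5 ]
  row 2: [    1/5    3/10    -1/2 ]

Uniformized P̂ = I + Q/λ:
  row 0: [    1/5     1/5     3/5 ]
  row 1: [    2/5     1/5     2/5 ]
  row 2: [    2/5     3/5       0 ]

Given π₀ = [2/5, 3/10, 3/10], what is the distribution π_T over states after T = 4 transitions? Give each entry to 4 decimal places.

π = [0.3334, 0.3357, 0.3309]

t=0: π = [0.4000, 0.3000, 0.3000]
t=1: π = [0.3200, 0.3200, 0.3600]
t=2: π = [0.3360, 0.3440, 0.3200]
t=3: π = [0.3328, 0.3280, 0.3392]
t=4: π = [0.3334, 0.3357, 0.3309]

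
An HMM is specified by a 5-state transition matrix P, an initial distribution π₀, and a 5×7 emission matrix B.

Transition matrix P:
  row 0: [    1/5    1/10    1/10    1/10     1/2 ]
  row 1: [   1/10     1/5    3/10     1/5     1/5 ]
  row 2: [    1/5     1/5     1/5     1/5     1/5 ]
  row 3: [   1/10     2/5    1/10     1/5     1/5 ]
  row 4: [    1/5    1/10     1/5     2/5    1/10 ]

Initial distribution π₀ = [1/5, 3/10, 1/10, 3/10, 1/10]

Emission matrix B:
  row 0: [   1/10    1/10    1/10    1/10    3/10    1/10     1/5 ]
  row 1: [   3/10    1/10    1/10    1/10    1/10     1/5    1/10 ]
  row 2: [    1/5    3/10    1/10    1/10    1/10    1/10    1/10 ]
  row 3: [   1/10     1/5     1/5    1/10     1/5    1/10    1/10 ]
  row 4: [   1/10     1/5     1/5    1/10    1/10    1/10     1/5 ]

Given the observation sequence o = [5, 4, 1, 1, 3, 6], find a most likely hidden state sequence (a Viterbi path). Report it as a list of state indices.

path = [1, 0, 4, 3, 1, 4]

t=0: δ = [2.000e-02, 6.000e-02, 1.000e-02, 3.000e-02, 1.000e-02]  (obs o_0=5)
t=1: δ = [1.800e-03, 1.200e-03, 1.800e-03, 2.400e-03, 1.200e-03]  ψ = [1, 1, 1, 1, 1]  (obs o_1=4)
t=2: δ = [3.600e-05, 9.600e-05, 1.080e-04, 9.600e-05, 1.800e-04]  ψ = [0, 3, 1, 3, 0]  (obs o_2=1)
t=3: δ = [3.600e-06, 3.840e-06, 1.080e-05, 1.440e-05, 4.320e-06]  ψ = [4, 3, 4, 4, 2]  (obs o_3=1)
t=4: δ = [2.160e-07, 5.760e-07, 2.160e-07, 2.880e-07, 2.880e-07]  ψ = [2, 3, 2, 3, 3]  (obs o_4=3)
t=5: δ = [1.152e-08, 1.152e-08, 1.728e-08, 1.152e-08, 2.304e-08]  ψ = [1, 1, 1, 1, 1]  (obs o_5=6)
backtrack: best end state = 4; path = [1, 0, 4, 3, 1, 4]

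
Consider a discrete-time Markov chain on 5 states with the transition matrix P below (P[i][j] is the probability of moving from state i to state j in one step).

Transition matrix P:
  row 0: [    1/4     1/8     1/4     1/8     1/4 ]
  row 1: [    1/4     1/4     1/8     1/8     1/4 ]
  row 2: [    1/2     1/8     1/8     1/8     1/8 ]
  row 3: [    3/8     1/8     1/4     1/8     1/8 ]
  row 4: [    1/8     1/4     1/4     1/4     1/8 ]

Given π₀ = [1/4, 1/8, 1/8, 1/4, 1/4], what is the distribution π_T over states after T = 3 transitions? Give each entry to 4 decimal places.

t=0: π = [0.2500, 0.1250, 0.1250, 0.2500, 0.2500]
t=1: π = [0.2813, 0.1719, 0.2188, 0.1563, 0.1719]
t=2: π = [0.3027, 0.1680, 0.2012, 0.1465, 0.1816]
t=3: π = [0.2959, 0.1687, 0.2039, 0.1477, 0.1838]

π = [0.2959, 0.1687, 0.2039, 0.1477, 0.1838]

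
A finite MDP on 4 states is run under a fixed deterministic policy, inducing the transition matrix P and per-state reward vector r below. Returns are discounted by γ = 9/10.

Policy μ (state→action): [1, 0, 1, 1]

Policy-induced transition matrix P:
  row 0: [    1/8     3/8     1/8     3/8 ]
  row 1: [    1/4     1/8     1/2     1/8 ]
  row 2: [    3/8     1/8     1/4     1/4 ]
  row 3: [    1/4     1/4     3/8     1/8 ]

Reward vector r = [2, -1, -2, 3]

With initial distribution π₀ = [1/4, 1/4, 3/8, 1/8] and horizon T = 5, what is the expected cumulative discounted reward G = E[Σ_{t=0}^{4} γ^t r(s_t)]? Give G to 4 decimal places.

G = 1.0877

t=0: π = [0.2500, 0.2500, 0.3750, 0.1250], E[r] = -0.1250, γ^t·E[r] = -0.125000, running G = -0.125000
t=1: π = [0.2656, 0.2031, 0.2969, 0.2344], E[r] = 0.4375, γ^t·E[r] = 0.393750, running G = 0.268750
t=2: π = [0.2539, 0.2207, 0.2969, 0.2285], E[r] = 0.3789, γ^t·E[r] = 0.306914, running G = 0.575664
t=3: π = [0.2554, 0.2170, 0.3020, 0.2256], E[r] = 0.3665, γ^t·E[r] = 0.267146, running G = 0.842810
t=4: π = [0.2558, 0.2170, 0.3005, 0.2266], E[r] = 0.3733, γ^t·E[r] = 0.244936, running G = 1.087746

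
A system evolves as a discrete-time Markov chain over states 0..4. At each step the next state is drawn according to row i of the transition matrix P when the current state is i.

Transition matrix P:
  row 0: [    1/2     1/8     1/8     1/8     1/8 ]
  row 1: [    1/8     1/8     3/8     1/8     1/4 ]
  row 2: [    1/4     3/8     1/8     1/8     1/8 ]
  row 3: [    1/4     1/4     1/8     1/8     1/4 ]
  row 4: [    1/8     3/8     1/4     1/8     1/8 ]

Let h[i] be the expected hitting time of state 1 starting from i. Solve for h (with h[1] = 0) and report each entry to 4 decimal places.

h = [4.7298, 0.0000, 3.5473, 3.9723, 3.3995]

First-step conditioning: h[1] = 0; for i ≠ 1, h[i] = 1 + Σ_k P[i][k]·h[k].
  h[0] = 1 + 1/2·h[0] + 1/8·h[2] + 1/8·h[3] + 1/8·h[4]
  h[2] = 1 + 1/4·h[0] + 1/8·h[2] + 1/8·h[3] + 1/8·h[4]
  h[3] = 1 + 1/4·h[0] + 1/8·h[2] + 1/8·h[3] + 1/4·h[4]
  h[4] = 1 + 1/8·h[0] + 1/4·h[2] + 1/8·h[3] + 1/8·h[4]
Solving the 4×4 linear system over states ≠ 1 gives exactly h = [2048/433, 0, 1536/433, 1720/433, 1472/433] (h[1] = 0 is the target).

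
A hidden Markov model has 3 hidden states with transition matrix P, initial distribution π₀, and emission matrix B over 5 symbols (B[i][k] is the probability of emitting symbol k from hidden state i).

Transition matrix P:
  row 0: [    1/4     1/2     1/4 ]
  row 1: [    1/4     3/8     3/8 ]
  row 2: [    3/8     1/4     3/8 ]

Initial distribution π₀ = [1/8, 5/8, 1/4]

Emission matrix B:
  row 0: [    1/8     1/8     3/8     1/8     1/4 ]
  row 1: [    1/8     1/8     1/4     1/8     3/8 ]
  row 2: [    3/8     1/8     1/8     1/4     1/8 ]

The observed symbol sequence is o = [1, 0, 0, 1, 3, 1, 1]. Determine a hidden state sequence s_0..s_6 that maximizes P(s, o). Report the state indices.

t=0: δ = [1.562e-02, 7.812e-02, 3.125e-02]  (obs o_0=1)
t=1: δ = [2.441e-03, 3.662e-03, 1.099e-02]  ψ = [1, 1, 1]  (obs o_1=0)
t=2: δ = [5.150e-04, 3.433e-04, 1.545e-03]  ψ = [2, 2, 2]  (obs o_2=0)
t=3: δ = [7.242e-05, 4.828e-05, 7.242e-05]  ψ = [2, 2, 2]  (obs o_3=1)
t=4: δ = [3.395e-06, 4.526e-06, 6.789e-06]  ψ = [2, 0, 2]  (obs o_4=3)
t=5: δ = [3.183e-07, 2.122e-07, 3.183e-07]  ψ = [2, 0, 2]  (obs o_5=1)
t=6: δ = [1.492e-08, 1.989e-08, 1.492e-08]  ψ = [2, 0, 2]  (obs o_6=1)
backtrack: best end state = 1; path = [1, 2, 2, 2, 2, 0, 1]

path = [1, 2, 2, 2, 2, 0, 1]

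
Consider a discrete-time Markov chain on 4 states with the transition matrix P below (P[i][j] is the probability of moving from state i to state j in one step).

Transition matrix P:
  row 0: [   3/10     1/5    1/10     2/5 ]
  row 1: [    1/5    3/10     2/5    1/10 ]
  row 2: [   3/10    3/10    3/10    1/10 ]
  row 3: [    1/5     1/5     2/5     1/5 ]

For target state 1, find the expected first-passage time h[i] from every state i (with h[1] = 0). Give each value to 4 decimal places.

First-step conditioning: h[1] = 0; for i ≠ 1, h[i] = 1 + Σ_k P[i][k]·h[k].
  h[0] = 1 + 3/10·h[0] + 1/10·h[2] + 2/5·h[3]
  h[2] = 1 + 3/10·h[0] + 3/10·h[2] + 1/10·h[3]
  h[3] = 1 + 1/5·h[0] + 2/5·h[2] + 1/5·h[3]
Solving the 3×3 linear system over states ≠ 1 gives exactly h = [175/39, 0, 155/39, 170/39] (h[1] = 0 is the target).

h = [4.4872, 0.0000, 3.9744, 4.3590]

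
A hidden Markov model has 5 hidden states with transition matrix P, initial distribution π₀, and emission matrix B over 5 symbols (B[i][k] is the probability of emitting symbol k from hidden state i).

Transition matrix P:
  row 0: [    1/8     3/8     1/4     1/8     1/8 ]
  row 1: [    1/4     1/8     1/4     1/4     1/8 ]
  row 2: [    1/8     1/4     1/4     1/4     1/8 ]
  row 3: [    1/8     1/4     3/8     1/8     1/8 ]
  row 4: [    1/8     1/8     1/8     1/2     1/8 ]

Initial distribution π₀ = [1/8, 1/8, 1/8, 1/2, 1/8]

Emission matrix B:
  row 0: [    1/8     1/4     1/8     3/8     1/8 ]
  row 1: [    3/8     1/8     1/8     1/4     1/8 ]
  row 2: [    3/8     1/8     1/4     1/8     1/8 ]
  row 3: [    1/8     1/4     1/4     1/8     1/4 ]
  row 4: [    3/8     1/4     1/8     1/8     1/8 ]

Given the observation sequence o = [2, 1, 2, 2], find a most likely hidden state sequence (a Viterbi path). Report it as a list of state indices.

path = [3, 4, 3, 2]

t=0: δ = [1.562e-02, 1.562e-02, 3.125e-02, 1.250e-01, 1.562e-02]  (obs o_0=2)
t=1: δ = [3.906e-03, 3.906e-03, 5.859e-03, 3.906e-03, 3.906e-03]  ψ = [3, 3, 3, 3, 3]  (obs o_1=1)
t=2: δ = [1.221e-04, 1.831e-04, 3.662e-04, 4.883e-04, 9.155e-05]  ψ = [1, 0, 2, 4, 2]  (obs o_2=2)
t=3: δ = [7.629e-06, 1.526e-05, 4.578e-05, 2.289e-05, 7.629e-06]  ψ = [3, 3, 3, 2, 3]  (obs o_3=2)
backtrack: best end state = 2; path = [3, 4, 3, 2]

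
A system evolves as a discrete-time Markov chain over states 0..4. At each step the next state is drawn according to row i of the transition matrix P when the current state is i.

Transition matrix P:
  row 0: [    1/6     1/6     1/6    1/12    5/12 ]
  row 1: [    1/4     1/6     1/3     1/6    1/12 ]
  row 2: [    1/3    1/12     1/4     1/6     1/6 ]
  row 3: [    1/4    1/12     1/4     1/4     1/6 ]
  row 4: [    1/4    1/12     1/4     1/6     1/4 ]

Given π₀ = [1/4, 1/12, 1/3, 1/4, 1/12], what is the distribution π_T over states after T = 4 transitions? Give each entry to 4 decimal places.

π = [0.2491, 0.1136, 0.2387, 0.1592, 0.2394]

t=0: π = [0.2500, 0.0833, 0.3333, 0.2500, 0.0833]
t=1: π = [0.2569, 0.1111, 0.2361, 0.1667, 0.2292]
t=2: π = [0.2483, 0.1140, 0.2378, 0.1591, 0.2407]
t=3: π = [0.2491, 0.1135, 0.2388, 0.1592, 0.2393]
t=4: π = [0.2491, 0.1136, 0.2387, 0.1592, 0.2394]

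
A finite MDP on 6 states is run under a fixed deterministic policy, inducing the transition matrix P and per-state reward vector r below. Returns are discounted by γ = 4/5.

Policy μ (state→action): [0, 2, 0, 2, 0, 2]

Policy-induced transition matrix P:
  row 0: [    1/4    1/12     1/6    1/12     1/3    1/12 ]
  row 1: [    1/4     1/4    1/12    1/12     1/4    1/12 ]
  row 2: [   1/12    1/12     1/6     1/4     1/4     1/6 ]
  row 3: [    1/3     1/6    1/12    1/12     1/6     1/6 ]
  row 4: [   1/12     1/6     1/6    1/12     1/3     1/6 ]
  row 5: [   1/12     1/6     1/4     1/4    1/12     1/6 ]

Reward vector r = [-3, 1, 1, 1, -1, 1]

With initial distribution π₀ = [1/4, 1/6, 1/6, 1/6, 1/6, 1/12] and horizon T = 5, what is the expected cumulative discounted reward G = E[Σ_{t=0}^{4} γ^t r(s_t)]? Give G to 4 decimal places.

G = -0.8587

t=0: π = [0.2500, 0.1667, 0.1667, 0.1667, 0.1667, 0.0833], E[r] = -0.3333, γ^t·E[r] = -0.333333, running G = -0.333333
t=1: π = [0.1944, 0.1458, 0.1458, 0.1250, 0.2569, 0.1319], E[r] = -0.2917, γ^t·E[r] = -0.233333, running G = -0.566667
t=2: π = [0.1713, 0.1505, 0.1551, 0.1296, 0.2552, 0.1383], E[r] = -0.1956, γ^t·E[r] = -0.125185, running G = -0.691852
t=3: π = [0.1694, 0.1520, 0.1549, 0.1322, 0.2517, 0.1399], E[r] = -0.1808, γ^t·E[r] = -0.092593, running G = -0.784444
t=4: π = [0.1700, 0.1523, 0.1546, 0.1325, 0.2508, 0.1399], E[r] = -0.1813, γ^t·E[r] = -0.074275, running G = -0.858719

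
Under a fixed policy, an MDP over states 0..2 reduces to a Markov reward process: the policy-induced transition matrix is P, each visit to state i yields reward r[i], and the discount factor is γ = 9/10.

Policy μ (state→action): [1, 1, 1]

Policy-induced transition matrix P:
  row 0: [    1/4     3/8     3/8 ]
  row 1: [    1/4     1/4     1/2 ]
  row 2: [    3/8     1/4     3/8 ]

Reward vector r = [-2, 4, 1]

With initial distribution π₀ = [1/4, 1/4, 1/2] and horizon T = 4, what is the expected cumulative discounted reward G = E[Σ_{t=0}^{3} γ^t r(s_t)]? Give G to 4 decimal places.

G = 3.2962

t=0: π = [0.2500, 0.2500, 0.5000], E[r] = 1.0000, γ^t·E[r] = 1.000000, running G = 1.000000
t=1: π = [0.3125, 0.2813, 0.4063], E[r] = 0.9063, γ^t·E[r] = 0.815625, running G = 1.815625
t=2: π = [0.3008, 0.2891, 0.4102], E[r] = 0.9648, γ^t·E[r] = 0.781523, running G = 2.597148
t=3: π = [0.3013, 0.2876, 0.4111], E[r] = 0.9590, γ^t·E[r] = 0.699100, running G = 3.296248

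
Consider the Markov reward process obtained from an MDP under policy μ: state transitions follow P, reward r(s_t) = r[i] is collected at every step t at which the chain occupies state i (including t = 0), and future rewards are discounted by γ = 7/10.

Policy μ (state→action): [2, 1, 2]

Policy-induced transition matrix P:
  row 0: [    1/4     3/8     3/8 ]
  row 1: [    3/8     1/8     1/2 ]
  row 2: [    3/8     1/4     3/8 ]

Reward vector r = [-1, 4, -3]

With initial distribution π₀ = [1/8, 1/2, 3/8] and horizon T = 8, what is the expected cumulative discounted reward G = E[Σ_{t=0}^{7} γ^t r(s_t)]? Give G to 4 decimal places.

G = -0.5702

t=0: π = [0.1250, 0.5000, 0.3750], E[r] = 0.7500, γ^t·E[r] = 0.750000, running G = 0.750000
t=1: π = [0.3594, 0.2031, 0.4375], E[r] = -0.8594, γ^t·E[r] = -0.601563, running G = 0.148438
t=2: π = [0.3301, 0.2695, 0.4004], E[r] = -0.4531, γ^t·E[r] = -0.222031, running G = -0.073594
t=3: π = [0.3337, 0.2576, 0.4087], E[r] = -0.5295, γ^t·E[r] = -0.181633, running G = -0.255226
t=4: π = [0.3333, 0.2595, 0.4072], E[r] = -0.5168, γ^t·E[r] = -0.124080, running G = -0.379306
t=5: π = [0.3333, 0.2592, 0.4074], E[r] = -0.5188, γ^t·E[r] = -0.087191, running G = -0.466498
t=6: π = [0.3333, 0.2593, 0.4074], E[r] = -0.5185, γ^t·E[r] = -0.060999, running G = -0.527496
t=7: π = [0.3333, 0.2593, 0.4074], E[r] = -0.5185, γ^t·E[r] = -0.042703, running G = -0.570199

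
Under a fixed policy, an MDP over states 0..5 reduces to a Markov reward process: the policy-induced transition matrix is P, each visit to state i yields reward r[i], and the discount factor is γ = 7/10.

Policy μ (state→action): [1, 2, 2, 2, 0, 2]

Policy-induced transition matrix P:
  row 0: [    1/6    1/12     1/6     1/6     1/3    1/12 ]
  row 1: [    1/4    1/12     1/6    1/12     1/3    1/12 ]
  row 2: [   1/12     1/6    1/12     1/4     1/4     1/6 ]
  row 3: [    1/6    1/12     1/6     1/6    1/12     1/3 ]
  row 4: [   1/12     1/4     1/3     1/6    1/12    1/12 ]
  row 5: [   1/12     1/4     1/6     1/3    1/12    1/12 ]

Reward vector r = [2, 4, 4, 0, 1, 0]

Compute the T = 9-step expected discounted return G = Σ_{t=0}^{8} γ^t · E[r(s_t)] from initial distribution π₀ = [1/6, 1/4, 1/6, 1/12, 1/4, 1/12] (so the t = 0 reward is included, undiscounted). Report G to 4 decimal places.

G = 6.2953

t=0: π = [0.1667, 0.2500, 0.1667, 0.0833, 0.2500, 0.0833], E[r] = 2.2500, γ^t·E[r] = 2.250000, running G = 2.250000
t=1: π = [0.1458, 0.1528, 0.1944, 0.1736, 0.2153, 0.1181], E[r] = 1.8958, γ^t·E[r] = 1.327083, running G = 3.577083
t=2: π = [0.1354, 0.1551, 0.1863, 0.1898, 0.1904, 0.1429], E[r] = 1.8270, γ^t·E[r] = 0.895214, running G = 4.472297
t=3: π = [0.1363, 0.1544, 0.1829, 0.1931, 0.1870, 0.1463], E[r] = 1.8087, γ^t·E[r] = 0.620397, running G = 5.092695
t=4: π = [0.1365, 0.1541, 0.1826, 0.1934, 0.1865, 0.1468], E[r] = 1.8064, γ^t·E[r] = 0.433722, running G = 5.526417
t=5: π = [0.1365, 0.1541, 0.1825, 0.1935, 0.1864, 0.1469], E[r] = 1.8060, γ^t·E[r] = 0.303536, running G = 5.829953
t=6: π = [0.1365, 0.1541, 0.1825, 0.1935, 0.1864, 0.1469], E[r] = 1.8060, γ^t·E[r] = 0.212469, running G = 6.042422
t=7: π = [0.1365, 0.1541, 0.1825, 0.1935, 0.1864, 0.1469], E[r] = 1.8059, γ^t·E[r] = 0.148727, running G = 6.191149
t=8: π = [0.1365, 0.1541, 0.1825, 0.1935, 0.1864, 0.1469], E[r] = 1.8059, γ^t·E[r] = 0.104109, running G = 6.295258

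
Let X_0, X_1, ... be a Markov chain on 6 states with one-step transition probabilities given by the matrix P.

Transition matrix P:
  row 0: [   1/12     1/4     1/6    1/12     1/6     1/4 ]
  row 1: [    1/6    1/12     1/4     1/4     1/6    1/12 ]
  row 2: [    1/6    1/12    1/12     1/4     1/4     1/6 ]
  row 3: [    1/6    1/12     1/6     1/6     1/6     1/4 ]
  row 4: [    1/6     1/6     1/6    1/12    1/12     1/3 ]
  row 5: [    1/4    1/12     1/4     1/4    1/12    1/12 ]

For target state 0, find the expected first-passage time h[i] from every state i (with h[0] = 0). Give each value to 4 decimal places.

First-step conditioning: h[0] = 0; for i ≠ 0, h[i] = 1 + Σ_k P[i][k]·h[k].
  h[1] = 1 + 1/12·h[1] + 1/4·h[2] + 1/4·h[3] + 1/6·h[4] + 1/12·h[5]
  h[2] = 1 + 1/12·h[1] + 1/12·h[2] + 1/4·h[3] + 1/4·h[4] + 1/6·h[5]
  h[3] = 1 + 1/12·h[1] + 1/6·h[2] + 1/6·h[3] + 1/6·h[4] + 1/4·h[5]
  h[4] = 1 + 1/6·h[1] + 1/6·h[2] + 1/12·h[3] + 1/12·h[4] + 1/3·h[5]
  h[5] = 1 + 1/12·h[1] + 1/4·h[2] + 1/4·h[3] + 1/12·h[4] + 1/12·h[5]
Solving the 5×5 linear system over states ≠ 0 gives exactly h = [0, 116012/21001, 115196/21001, 114612/21001, 114096/21001, 106504/21001] (h[0] = 0 is the target).

h = [0.0000, 5.5241, 5.4853, 5.4575, 5.4329, 5.0714]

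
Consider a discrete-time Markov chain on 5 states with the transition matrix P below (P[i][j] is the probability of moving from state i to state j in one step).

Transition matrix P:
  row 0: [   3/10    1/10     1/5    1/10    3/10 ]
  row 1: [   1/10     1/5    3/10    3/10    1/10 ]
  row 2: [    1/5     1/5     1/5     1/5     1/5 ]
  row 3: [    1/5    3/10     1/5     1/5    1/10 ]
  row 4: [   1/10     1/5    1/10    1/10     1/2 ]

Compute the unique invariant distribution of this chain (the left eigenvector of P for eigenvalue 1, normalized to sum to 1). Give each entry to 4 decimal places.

π = [0.1715, 0.2006, 0.1944, 0.1773, 0.2562]

Balance equations π_j = Σ_i π_i·P[i][j]:
  π_0 = 3/10·π_0 + 1/10·π_1 + 1/5·π_2 + 1/5·π_3 + 1/10·π_4
  π_1 = 1/10·π_0 + 1/5·π_1 + 1/5·π_2 + 3/10·π_3 + 1/5·π_4
  π_2 = 1/5·π_0 + 3/10·π_1 + 1/5·π_2 + 1/5·π_3 + 1/10·π_4
  π_3 = 1/10·π_0 + 3/10·π_1 + 1/5·π_2 + 1/5·π_3 + 1/10·π_4
  normalize: π_0 + π_1 + π_2 + π_3 + π_4 = 1
Solving the linear system gives exactly π = [530/3091, 620/3091, 601/3091, 548/3091, 72/281].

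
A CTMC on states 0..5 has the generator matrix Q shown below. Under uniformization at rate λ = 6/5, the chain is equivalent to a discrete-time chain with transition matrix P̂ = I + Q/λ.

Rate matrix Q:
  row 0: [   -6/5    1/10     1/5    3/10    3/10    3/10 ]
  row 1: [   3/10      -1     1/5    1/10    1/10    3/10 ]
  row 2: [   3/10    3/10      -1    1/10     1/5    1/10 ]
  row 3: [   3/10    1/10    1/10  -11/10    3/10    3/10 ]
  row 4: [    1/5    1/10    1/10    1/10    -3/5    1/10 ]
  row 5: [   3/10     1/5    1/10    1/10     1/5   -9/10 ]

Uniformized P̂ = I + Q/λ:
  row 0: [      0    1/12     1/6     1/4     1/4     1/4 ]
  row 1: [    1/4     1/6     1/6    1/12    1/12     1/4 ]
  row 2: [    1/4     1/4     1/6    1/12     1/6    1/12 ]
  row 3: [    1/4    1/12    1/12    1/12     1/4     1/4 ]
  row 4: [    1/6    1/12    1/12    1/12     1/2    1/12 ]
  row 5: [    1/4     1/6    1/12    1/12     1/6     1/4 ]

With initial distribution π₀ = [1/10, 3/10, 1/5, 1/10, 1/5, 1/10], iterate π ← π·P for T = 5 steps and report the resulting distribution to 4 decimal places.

t=0: π = [0.1000, 0.3000, 0.2000, 0.1000, 0.2000, 0.1000]
t=1: π = [0.2083, 0.1500, 0.1333, 0.1000, 0.2250, 0.1833]
t=2: π = [0.1792, 0.1333, 0.1243, 0.1181, 0.2549, 0.1903]
t=3: π = [0.1840, 0.1310, 0.1197, 0.1132, 0.2653, 0.1868]
t=4: π = [0.1819, 0.1298, 0.1196, 0.1140, 0.2689, 0.1858]
t=5: π = [0.1821, 0.1296, 0.1193, 0.1137, 0.2702, 0.1853]

π = [0.1821, 0.1296, 0.1193, 0.1137, 0.2702, 0.1853]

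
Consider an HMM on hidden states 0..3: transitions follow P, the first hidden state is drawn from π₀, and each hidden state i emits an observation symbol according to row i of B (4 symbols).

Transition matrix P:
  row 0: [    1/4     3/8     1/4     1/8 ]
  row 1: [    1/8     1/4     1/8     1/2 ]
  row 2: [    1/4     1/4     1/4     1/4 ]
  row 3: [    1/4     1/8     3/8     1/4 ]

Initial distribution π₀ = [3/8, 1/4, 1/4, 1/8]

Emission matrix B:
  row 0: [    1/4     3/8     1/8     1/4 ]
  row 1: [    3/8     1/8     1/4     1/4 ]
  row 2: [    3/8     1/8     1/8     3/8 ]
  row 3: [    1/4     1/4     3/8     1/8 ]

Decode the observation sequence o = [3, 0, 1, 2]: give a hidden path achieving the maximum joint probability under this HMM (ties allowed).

t=0: δ = [9.375e-02, 6.250e-02, 9.375e-02, 1.562e-02]  (obs o_0=3)
t=1: δ = [5.859e-03, 1.318e-02, 8.789e-03, 7.812e-03]  ψ = [0, 0, 0, 1]  (obs o_1=0)
t=2: δ = [8.240e-04, 4.120e-04, 3.662e-04, 1.648e-03]  ψ = [2, 1, 3, 1]  (obs o_2=1)
t=3: δ = [5.150e-05, 7.725e-05, 7.725e-05, 1.545e-04]  ψ = [3, 0, 3, 3]  (obs o_3=2)
backtrack: best end state = 3; path = [0, 1, 3, 3]

path = [0, 1, 3, 3]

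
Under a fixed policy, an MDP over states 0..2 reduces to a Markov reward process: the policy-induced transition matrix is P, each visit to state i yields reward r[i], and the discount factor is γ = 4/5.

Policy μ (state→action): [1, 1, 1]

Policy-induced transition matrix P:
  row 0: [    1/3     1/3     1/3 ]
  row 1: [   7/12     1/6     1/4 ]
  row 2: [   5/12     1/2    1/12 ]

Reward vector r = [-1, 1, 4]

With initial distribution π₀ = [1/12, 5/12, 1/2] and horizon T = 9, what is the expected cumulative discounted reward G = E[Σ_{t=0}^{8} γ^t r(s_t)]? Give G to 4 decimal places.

t=0: π = [0.0833, 0.4167, 0.5000], E[r] = 2.3333, γ^t·E[r] = 2.333333, running G = 2.333333
t=1: π = [0.4792, 0.3472, 0.1736], E[r] = 0.5625, γ^t·E[r] = 0.450000, running G = 2.783333
t=2: π = [0.4346, 0.3044, 0.2610], E[r] = 0.9138, γ^t·E[r] = 0.584815, running G = 3.368148
t=3: π = [0.4312, 0.3261, 0.2427], E[r] = 0.8658, γ^t·E[r] = 0.443284, running G = 3.811432
t=4: π = [0.4351, 0.3194, 0.2455], E[r] = 0.8663, γ^t·E[r] = 0.354823, running G = 4.166255
t=5: π = [0.4336, 0.3210, 0.2453], E[r] = 0.8687, γ^t·E[r] = 0.284667, running G = 4.450922
t=6: π = [0.4340, 0.3207, 0.2452], E[r] = 0.8677, γ^t·E[r] = 0.227457, running G = 4.678379
t=7: π = [0.4340, 0.3208, 0.2453], E[r] = 0.8680, γ^t·E[r] = 0.182029, running G = 4.860408
t=8: π = [0.4340, 0.3208, 0.2453], E[r] = 0.8679, γ^t·E[r] = 0.145612, running G = 5.006020

G = 5.0060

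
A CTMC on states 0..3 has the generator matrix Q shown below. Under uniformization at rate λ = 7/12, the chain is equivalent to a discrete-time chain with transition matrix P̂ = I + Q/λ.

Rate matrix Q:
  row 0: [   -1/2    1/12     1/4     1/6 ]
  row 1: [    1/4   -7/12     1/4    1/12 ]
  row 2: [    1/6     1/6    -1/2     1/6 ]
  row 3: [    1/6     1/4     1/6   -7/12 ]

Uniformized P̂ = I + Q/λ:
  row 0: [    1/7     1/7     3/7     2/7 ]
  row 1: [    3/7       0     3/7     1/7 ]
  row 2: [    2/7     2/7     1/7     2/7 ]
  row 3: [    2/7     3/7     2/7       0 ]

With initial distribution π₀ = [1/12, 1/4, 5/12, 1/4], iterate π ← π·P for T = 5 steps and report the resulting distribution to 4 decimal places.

t=0: π = [0.0833, 0.2500, 0.4167, 0.2500]
t=1: π = [0.3095, 0.2381, 0.2738, 0.1786]
t=2: π = [0.2755, 0.1990, 0.3248, 0.2007]
t=3: π = [0.2748, 0.2182, 0.3071, 0.2000]
t=4: π = [0.2776, 0.2127, 0.3123, 0.1974]
t=5: π = [0.2764, 0.2135, 0.3112, 0.1989]

π = [0.2764, 0.2135, 0.3112, 0.1989]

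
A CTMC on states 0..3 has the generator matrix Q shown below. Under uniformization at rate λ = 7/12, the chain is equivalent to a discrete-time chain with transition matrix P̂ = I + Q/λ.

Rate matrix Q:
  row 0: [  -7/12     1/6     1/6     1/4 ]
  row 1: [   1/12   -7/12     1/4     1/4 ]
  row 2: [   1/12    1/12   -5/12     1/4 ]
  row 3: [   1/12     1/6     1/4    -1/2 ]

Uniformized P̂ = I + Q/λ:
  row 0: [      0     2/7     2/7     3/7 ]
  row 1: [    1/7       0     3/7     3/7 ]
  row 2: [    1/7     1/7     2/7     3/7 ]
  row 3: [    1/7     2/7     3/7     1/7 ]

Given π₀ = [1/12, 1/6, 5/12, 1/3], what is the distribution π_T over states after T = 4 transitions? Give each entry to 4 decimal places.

π = [0.1250, 0.1824, 0.3593, 0.3333]

t=0: π = [0.0833, 0.1667, 0.4167, 0.3333]
t=1: π = [0.1310, 0.1786, 0.3571, 0.3333]
t=2: π = [0.1241, 0.1837, 0.3588, 0.3333]
t=3: π = [0.1251, 0.1820, 0.3596, 0.3333]
t=4: π = [0.1250, 0.1824, 0.3593, 0.3333]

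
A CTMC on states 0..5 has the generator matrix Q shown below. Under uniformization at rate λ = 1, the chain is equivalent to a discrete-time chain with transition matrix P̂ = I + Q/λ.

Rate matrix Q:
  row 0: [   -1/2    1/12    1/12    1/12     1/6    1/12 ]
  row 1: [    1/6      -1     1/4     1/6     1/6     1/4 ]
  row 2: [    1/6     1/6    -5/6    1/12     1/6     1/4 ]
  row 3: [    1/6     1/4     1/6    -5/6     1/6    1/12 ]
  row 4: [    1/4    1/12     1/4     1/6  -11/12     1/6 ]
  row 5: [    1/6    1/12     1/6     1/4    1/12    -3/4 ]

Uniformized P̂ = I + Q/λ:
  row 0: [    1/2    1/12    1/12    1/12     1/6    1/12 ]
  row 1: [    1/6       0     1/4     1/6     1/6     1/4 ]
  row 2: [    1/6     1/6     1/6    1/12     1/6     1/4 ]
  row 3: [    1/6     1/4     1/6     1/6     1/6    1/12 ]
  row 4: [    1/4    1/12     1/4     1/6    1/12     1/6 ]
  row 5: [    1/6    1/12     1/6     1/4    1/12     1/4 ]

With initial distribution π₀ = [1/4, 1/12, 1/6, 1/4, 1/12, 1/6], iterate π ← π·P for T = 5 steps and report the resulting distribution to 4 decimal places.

π = [0.2675, 0.1119, 0.1655, 0.1447, 0.1408, 0.1696]

t=0: π = [0.2500, 0.0833, 0.1667, 0.2500, 0.0833, 0.1667]
t=1: π = [0.2569, 0.1319, 0.1597, 0.1458, 0.1458, 0.1597]
t=2: π = [0.2645, 0.1100, 0.1684, 0.1453, 0.1412, 0.1707]
t=3: π = [0.2666, 0.1124, 0.1656, 0.1448, 0.1407, 0.1699]
t=4: π = [0.2673, 0.1119, 0.1655, 0.1448, 0.1408, 0.1697]
t=5: π = [0.2675, 0.1119, 0.1655, 0.1447, 0.1408, 0.1696]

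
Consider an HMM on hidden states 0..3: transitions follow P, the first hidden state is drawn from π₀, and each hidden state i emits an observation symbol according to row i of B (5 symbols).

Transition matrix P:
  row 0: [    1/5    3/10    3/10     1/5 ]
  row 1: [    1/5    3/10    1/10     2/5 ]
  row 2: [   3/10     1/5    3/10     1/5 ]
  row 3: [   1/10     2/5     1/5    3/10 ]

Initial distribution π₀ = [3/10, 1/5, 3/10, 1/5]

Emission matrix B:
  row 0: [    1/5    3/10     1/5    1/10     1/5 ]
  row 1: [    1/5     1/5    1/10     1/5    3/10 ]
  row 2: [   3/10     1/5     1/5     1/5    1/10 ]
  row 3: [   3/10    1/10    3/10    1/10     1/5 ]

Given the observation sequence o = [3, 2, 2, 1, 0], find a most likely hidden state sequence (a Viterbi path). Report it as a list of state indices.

t=0: δ = [3.000e-02, 4.000e-02, 6.000e-02, 2.000e-02]  (obs o_0=3)
t=1: δ = [3.600e-03, 1.200e-03, 3.600e-03, 4.800e-03]  ψ = [2, 1, 2, 1]  (obs o_1=2)
t=2: δ = [2.160e-04, 1.920e-04, 2.160e-04, 4.320e-04]  ψ = [2, 3, 0, 3]  (obs o_2=2)
t=3: δ = [1.944e-05, 3.456e-05, 1.728e-05, 1.296e-05]  ψ = [2, 3, 3, 3]  (obs o_3=1)
t=4: δ = [1.382e-06, 2.074e-06, 1.750e-06, 4.147e-06]  ψ = [1, 1, 0, 1]  (obs o_4=0)
backtrack: best end state = 3; path = [1, 3, 3, 1, 3]

path = [1, 3, 3, 1, 3]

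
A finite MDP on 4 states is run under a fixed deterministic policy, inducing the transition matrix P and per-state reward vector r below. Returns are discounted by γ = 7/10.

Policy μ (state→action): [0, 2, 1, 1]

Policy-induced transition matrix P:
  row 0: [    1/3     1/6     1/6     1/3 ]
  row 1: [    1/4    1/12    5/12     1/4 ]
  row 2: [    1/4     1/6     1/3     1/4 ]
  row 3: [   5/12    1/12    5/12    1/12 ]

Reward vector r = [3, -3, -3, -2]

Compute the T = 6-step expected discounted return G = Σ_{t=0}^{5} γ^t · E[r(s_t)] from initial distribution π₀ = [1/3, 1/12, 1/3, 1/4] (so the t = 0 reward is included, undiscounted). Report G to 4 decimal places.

t=0: π = [0.3333, 0.0833, 0.3333, 0.2500], E[r] = -0.7500, γ^t·E[r] = -0.750000, running G = -0.750000
t=1: π = [0.3194, 0.1389, 0.3056, 0.2361], E[r] = -0.8472, γ^t·E[r] = -0.593056, running G = -1.343056
t=2: π = [0.3160, 0.1354, 0.3113, 0.2373], E[r] = -0.8669, γ^t·E[r] = -0.424780, running G = -1.767836
t=3: π = [0.3159, 0.1356, 0.3117, 0.2368], E[r] = -0.8680, γ^t·E[r] = -0.297710, running G = -2.065546
t=4: π = [0.3158, 0.1356, 0.3117, 0.2369], E[r] = -0.8684, γ^t·E[r] = -0.208507, running G = -2.274053
t=5: π = [0.3158, 0.1356, 0.3117, 0.2368], E[r] = -0.8684, γ^t·E[r] = -0.145953, running G = -2.420006

G = -2.4200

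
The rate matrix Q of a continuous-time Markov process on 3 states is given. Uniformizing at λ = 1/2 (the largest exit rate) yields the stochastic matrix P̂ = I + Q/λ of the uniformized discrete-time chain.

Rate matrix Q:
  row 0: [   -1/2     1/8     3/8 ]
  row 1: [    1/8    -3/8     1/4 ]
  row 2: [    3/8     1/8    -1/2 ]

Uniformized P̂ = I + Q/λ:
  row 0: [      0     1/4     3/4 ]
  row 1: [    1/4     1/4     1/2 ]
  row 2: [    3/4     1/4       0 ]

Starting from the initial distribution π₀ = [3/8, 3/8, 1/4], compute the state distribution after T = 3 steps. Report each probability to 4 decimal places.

π = [0.3145, 0.2500, 0.4355]

t=0: π = [0.3750, 0.3750, 0.2500]
t=1: π = [0.2813, 0.2500, 0.4688]
t=2: π = [0.4141, 0.2500, 0.3359]
t=3: π = [0.3145, 0.2500, 0.4355]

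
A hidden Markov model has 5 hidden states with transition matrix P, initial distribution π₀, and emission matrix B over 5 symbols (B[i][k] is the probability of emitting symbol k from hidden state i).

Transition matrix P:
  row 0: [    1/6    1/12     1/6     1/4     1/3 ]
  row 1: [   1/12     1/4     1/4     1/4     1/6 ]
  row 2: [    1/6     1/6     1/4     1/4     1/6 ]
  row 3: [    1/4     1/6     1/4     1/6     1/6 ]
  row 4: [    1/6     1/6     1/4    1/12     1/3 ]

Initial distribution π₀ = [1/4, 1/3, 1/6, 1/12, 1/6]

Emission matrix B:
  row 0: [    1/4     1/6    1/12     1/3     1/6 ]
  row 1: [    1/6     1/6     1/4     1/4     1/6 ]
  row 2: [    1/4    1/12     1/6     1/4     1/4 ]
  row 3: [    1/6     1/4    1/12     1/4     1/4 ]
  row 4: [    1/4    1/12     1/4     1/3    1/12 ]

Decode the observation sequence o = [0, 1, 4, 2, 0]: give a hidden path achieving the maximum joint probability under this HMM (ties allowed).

t=0: δ = [6.250e-02, 5.556e-02, 4.167e-02, 1.389e-02, 4.167e-02]  (obs o_0=0)
t=1: δ = [1.736e-03, 2.315e-03, 1.157e-03, 3.906e-03, 1.736e-03]  ψ = [0, 1, 1, 0, 0]  (obs o_1=1)
t=2: δ = [1.628e-04, 1.085e-04, 2.441e-04, 1.628e-04, 5.425e-05]  ψ = [3, 3, 3, 3, 3]  (obs o_2=4)
t=3: δ = [3.391e-06, 1.017e-05, 1.017e-05, 5.086e-06, 1.356e-05]  ψ = [2, 2, 2, 2, 0]  (obs o_3=2)
t=4: δ = [5.651e-07, 4.239e-07, 8.477e-07, 4.239e-07, 1.130e-06]  ψ = [4, 1, 4, 1, 4]  (obs o_4=0)
backtrack: best end state = 4; path = [0, 3, 0, 4, 4]

path = [0, 3, 0, 4, 4]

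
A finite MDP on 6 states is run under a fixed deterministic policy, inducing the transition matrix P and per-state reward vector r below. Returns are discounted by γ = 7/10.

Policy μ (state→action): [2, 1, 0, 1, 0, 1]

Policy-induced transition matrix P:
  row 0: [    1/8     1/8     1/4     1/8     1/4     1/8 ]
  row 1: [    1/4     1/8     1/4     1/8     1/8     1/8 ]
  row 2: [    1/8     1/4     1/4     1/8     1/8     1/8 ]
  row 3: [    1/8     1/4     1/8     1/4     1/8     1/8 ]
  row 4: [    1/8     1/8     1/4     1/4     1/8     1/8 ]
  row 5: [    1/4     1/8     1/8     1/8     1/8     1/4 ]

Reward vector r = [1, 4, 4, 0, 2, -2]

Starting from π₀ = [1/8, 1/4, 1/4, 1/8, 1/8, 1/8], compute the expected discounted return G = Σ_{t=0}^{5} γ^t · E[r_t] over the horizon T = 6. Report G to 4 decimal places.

t=0: π = [0.1250, 0.2500, 0.2500, 0.1250, 0.1250, 0.1250], E[r] = 2.1250, γ^t·E[r] = 2.125000, running G = 2.125000
t=1: π = [0.1719, 0.1719, 0.2188, 0.1563, 0.1406, 0.1406], E[r] = 1.7344, γ^t·E[r] = 1.214063, running G = 3.339063
t=2: π = [0.1641, 0.1719, 0.2129, 0.1621, 0.1465, 0.1426], E[r] = 1.7109, γ^t·E[r] = 0.838359, running G = 4.177422
t=3: π = [0.1643, 0.1719, 0.2119, 0.1636, 0.1455, 0.1428], E[r] = 1.7048, γ^t·E[r] = 0.584758, running G = 4.762180
t=4: π = [0.1643, 0.1719, 0.2117, 0.1636, 0.1455, 0.1429], E[r] = 1.7043, γ^t·E[r] = 0.409191, running G = 5.171371
t=5: π = [0.1643, 0.1719, 0.2117, 0.1636, 0.1455, 0.1429], E[r] = 1.7041, γ^t·E[r] = 0.286415, running G = 5.457787

G = 5.4578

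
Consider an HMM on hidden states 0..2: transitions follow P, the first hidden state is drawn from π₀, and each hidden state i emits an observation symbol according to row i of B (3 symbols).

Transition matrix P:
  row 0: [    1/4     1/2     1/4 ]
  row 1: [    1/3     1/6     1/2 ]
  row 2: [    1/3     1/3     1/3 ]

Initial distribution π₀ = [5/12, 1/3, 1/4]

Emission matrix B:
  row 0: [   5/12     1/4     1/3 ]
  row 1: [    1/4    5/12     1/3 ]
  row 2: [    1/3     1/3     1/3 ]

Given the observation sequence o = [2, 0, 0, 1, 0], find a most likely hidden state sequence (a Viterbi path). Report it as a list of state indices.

t=0: δ = [1.389e-01, 1.111e-01, 8.333e-02]  (obs o_0=2)
t=1: δ = [1.543e-02, 1.736e-02, 1.852e-02]  ψ = [1, 0, 1]  (obs o_1=0)
t=2: δ = [2.572e-03, 1.929e-03, 2.894e-03]  ψ = [2, 0, 1]  (obs o_2=0)
t=3: δ = [2.411e-04, 5.358e-04, 3.215e-04]  ψ = [2, 0, 1]  (obs o_3=1)
t=4: δ = [7.442e-05, 3.014e-05, 8.931e-05]  ψ = [1, 0, 1]  (obs o_4=0)
backtrack: best end state = 2; path = [1, 2, 0, 1, 2]

path = [1, 2, 0, 1, 2]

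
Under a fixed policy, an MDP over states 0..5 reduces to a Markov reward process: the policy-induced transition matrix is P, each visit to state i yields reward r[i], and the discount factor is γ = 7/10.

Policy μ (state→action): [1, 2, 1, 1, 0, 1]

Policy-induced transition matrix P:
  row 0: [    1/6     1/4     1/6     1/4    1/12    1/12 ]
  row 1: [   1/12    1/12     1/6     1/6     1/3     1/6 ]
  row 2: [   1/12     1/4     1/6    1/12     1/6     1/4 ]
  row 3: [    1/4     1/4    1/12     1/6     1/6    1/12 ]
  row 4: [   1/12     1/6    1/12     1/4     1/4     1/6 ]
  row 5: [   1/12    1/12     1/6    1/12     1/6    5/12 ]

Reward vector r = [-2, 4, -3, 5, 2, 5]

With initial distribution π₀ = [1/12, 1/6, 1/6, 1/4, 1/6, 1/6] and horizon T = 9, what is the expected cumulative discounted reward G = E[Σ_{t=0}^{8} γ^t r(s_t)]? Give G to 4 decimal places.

G = 7.4087

t=0: π = [0.0833, 0.1667, 0.1667, 0.2500, 0.1667, 0.1667], E[r] = 2.4167, γ^t·E[r] = 2.416667, running G = 2.416667
t=1: π = [0.1319, 0.1806, 0.1319, 0.1597, 0.2014, 0.1944], E[r] = 2.2361, γ^t·E[r] = 1.565278, running G = 3.981944
t=2: π = [0.1209, 0.1707, 0.1366, 0.1672, 0.2025, 0.2020], E[r] = 2.2824, γ^t·E[r] = 1.118380, running G = 5.100324
t=3: π = [0.1213, 0.1710, 0.1359, 0.1654, 0.2019, 0.2045], E[r] = 2.2874, γ^t·E[r] = 0.784586, running G = 5.884910
t=4: π = [0.1210, 0.1706, 0.1361, 0.1652, 0.2019, 0.2052], E[r] = 2.2882, γ^t·E[r] = 0.549407, running G = 6.434317
t=5: π = [0.1210, 0.1705, 0.1361, 0.1651, 0.2018, 0.2055], E[r] = 2.2887, γ^t·E[r] = 0.384656, running G = 6.818973
t=6: π = [0.1209, 0.1705, 0.1361, 0.1651, 0.2018, 0.2055], E[r] = 2.2888, γ^t·E[r] = 0.269271, running G = 7.088244
t=7: π = [0.1209, 0.1705, 0.1361, 0.1651, 0.2018, 0.2056], E[r] = 2.2888, γ^t·E[r] = 0.188493, running G = 7.276736
t=8: π = [0.1209, 0.1705, 0.1361, 0.1651, 0.2018, 0.2056], E[r] = 2.2888, γ^t·E[r] = 0.131945, running G = 7.408682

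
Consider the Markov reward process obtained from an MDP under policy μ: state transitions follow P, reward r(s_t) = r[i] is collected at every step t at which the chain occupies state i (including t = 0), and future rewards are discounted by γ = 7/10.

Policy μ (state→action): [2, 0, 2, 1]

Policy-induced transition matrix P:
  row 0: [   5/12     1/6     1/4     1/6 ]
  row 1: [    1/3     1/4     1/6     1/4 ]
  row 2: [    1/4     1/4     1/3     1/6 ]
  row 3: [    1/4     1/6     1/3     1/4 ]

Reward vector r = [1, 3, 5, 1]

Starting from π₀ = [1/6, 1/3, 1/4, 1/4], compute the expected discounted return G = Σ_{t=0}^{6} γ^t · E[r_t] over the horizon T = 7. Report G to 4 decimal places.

G = 7.8064

t=0: π = [0.1667, 0.3333, 0.2500, 0.2500], E[r] = 2.6667, γ^t·E[r] = 2.666667, running G = 2.666667
t=1: π = [0.3056, 0.2153, 0.2639, 0.2153], E[r] = 2.4861, γ^t·E[r] = 1.740278, running G = 4.406944
t=2: π = [0.3189, 0.2066, 0.2720, 0.2025], E[r] = 2.5012, γ^t·E[r] = 1.225567, running G = 5.632512
t=3: π = [0.3204, 0.2065, 0.2723, 0.2008], E[r] = 2.5024, γ^t·E[r] = 0.858327, running G = 6.490839
t=4: π = [0.3206, 0.2066, 0.2722, 0.2006], E[r] = 2.5020, γ^t·E[r] = 0.600729, running G = 7.091567
t=5: π = [0.3206, 0.2066, 0.2722, 0.2006], E[r] = 2.5019, γ^t·E[r] = 0.420491, running G = 7.512058
t=6: π = [0.3207, 0.2066, 0.2722, 0.2006], E[r] = 2.5019, γ^t·E[r] = 0.294342, running G = 7.806400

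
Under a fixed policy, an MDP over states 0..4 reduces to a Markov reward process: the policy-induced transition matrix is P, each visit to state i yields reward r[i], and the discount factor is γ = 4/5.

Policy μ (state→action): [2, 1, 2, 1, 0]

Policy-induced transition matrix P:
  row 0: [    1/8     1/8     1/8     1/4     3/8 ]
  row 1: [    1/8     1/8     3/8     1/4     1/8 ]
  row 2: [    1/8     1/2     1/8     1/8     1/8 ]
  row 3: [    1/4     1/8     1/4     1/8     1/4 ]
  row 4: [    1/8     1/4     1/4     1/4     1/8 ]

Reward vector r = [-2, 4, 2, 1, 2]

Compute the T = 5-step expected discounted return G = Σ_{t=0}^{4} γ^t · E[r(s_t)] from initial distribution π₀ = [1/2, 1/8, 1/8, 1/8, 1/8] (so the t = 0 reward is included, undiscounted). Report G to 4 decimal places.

t=0: π = [0.5000, 0.1250, 0.1250, 0.1250, 0.1250], E[r] = 0.1250, γ^t·E[r] = 0.125000, running G = 0.125000
t=1: π = [0.1406, 0.1875, 0.1875, 0.2188, 0.2656], E[r] = 1.5938, γ^t·E[r] = 1.275000, running G = 1.400000
t=2: π = [0.1523, 0.2285, 0.2324, 0.1992, 0.1875], E[r] = 1.6484, γ^t·E[r] = 1.055000, running G = 2.455000
t=3: π = [0.1499, 0.2356, 0.2305, 0.1960, 0.1880], E[r] = 1.6755, γ^t·E[r] = 0.857875, running G = 3.312875
t=4: π = [0.1495, 0.2349, 0.2319, 0.1967, 0.1870], E[r] = 1.6751, γ^t·E[r] = 0.686138, running G = 3.999013

G = 3.9990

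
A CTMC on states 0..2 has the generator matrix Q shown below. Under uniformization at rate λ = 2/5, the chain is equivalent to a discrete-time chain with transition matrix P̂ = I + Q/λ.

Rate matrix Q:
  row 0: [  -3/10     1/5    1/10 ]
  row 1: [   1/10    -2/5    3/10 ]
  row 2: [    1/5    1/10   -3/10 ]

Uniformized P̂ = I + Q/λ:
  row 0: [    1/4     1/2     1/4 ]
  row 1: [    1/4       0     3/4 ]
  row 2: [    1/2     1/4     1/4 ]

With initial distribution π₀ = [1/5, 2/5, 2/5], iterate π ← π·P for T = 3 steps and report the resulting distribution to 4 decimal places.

π = [0.3375, 0.2688, 0.3938]

t=0: π = [0.2000, 0.4000, 0.4000]
t=1: π = [0.3500, 0.2000, 0.4500]
t=2: π = [0.3625, 0.2875, 0.3500]
t=3: π = [0.3375, 0.2688, 0.3938]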